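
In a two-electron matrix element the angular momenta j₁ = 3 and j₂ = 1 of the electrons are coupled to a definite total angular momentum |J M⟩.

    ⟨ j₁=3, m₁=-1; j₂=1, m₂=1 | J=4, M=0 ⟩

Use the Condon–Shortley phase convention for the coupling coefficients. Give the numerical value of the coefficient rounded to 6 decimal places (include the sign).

+0.462910  (= +√(3/14))

triangle: 0!×6!×2!/9! = 1440/362880
(j±m)!: 2!×4!×2!×0!×4!×4! = 55296
prefactor² = (2J+1)×Δ×N² = 13824/7
  k=0: +1/(0!×0!×4!×2!×2!×0!) = 1/96
Σ = 1/96  ⇒  CG² = 13824/7×(1/96)² = 3/14
CG = +√(3/14) = +0.462910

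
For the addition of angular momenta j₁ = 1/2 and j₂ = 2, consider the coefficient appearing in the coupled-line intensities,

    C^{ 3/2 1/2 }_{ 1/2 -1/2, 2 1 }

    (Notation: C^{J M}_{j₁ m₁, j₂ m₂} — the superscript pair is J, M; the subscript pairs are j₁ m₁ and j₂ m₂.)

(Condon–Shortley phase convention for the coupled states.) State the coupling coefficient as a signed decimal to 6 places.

−√(3/5) = -0.774597

√[4·1!0!3!/5! · 0!1!3!1!2!1!] = √(12/5)
  +(−1)^1/∏(1,0,0,2,0,1)! = -1/2  (running -1/2)
⟨..|..⟩ = √(12/5)·(-1/2) = -0.774597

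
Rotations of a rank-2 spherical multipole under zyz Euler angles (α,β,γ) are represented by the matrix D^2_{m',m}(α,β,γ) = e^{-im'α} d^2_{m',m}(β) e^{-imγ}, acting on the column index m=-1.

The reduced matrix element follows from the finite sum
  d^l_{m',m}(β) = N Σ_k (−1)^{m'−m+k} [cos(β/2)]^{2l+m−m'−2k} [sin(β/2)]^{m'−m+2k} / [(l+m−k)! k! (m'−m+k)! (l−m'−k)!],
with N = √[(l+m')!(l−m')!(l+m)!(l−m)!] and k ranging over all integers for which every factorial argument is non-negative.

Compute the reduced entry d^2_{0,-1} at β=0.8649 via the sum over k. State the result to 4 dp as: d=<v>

d=-0.6046

d^2_{0,-1}(β=0.8649) via the finite sum:
c=cos(0.864900/2)=0.907942, s=sin(0.864900/2)=0.419097; N=√[2·2·1·6]=4.898979
k∈{0,1} keeps every argument non-negative
  k=0: (−1)^1·4.8990/(2)·0.9079^3·0.4191^1 = -0.768358
  k=1: (−1)^2·4.8990/(2)·0.9079^1·0.4191^3 = +0.163710
d^2_{0,-1}(0.8649) = -0.768358 +0.163710 = -0.604648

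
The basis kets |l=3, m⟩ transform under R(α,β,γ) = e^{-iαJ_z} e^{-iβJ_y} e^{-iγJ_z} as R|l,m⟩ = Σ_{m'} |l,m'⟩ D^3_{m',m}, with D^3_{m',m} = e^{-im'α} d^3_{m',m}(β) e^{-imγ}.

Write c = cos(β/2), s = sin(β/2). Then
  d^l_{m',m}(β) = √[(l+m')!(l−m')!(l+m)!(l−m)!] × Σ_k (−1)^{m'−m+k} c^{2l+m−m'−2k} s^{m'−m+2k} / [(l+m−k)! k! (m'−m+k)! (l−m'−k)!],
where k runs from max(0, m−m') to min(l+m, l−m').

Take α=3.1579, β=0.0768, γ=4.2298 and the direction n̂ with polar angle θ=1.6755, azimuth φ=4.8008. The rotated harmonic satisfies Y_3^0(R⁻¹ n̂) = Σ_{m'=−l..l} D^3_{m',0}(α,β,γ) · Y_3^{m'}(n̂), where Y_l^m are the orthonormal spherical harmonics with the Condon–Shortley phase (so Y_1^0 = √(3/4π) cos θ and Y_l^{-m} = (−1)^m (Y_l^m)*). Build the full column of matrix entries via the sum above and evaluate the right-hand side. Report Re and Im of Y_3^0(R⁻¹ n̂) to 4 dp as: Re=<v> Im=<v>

Re=0.1204 Im=0.0000

Need the full column D^3_{m',0} for m'=−3..3 at α=3.1579, β=0.0768, γ=4.2298.
cos(β/2)=0.999263, sin(β/2)=0.038391
d^3_{-3,0}: single k=3 term ⇒ +0.000252;  D = -0.000252-0.000012i
d^3_{-2,0}: k∈[2..3] ⇒ +0.008049 -0.000012 = +0.008037;  D = +0.008033+0.000262i
d^3_{-1,0}: k∈[1..3] ⇒ +0.132499 -0.000587 +0.000000 = +0.131913;  D = -0.131895-0.002151i
d^3_{0,0}: k∈[0..3] ⇒ +0.995585 -0.013225 +0.000020 -0.000000 = +0.982379;  D = +0.982379+0.000000i
d^3_{1,0}: k∈[0..2] ⇒ -0.132499 +0.000587 -0.000000 = -0.131913;  D = +0.131895-0.002151i
d^3_{2,0}: k∈[0..1] ⇒ +0.008049 -0.000012 = +0.008037;  D = +0.008033-0.000262i
d^3_{3,0}: single k=0 term ⇒ -0.000252;  D = +0.000252-0.000012i
Y_3^{m'}(θ=1.6755,φ=4.8008) and Σ D·Y over m':
  (-0.0003-0.0000i)·(-0.1076-0.3961i)  (+0.0080+0.0003i)·(+0.1040-0.0186i)  (-0.1319-0.0022i)·(-0.0268-0.3027i)  (+0.9824+0.0000i)·(+0.1149+0.0000i)  (+0.1319-0.0022i)·(+0.0268-0.3027i)  (+0.0080-0.0003i)·(+0.1040+0.0186i)  (+0.0003-0.0000i)·(+0.1076-0.3961i)
Y_3^0(R⁻¹ n̂) = +0.120351+0.000000i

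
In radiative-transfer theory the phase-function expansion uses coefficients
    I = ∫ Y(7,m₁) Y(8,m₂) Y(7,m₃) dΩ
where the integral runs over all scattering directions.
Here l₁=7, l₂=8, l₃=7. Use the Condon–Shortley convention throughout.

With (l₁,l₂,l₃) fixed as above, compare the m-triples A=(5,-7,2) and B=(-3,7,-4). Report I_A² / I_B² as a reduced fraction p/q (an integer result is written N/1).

Shared (l₁,l₂,l₃)=(7,8,7): N and (l;000)² cancel in I_A²/I_B².
A: Δ = 8!·6!·8!/23! = 1/22086194130; Racah Σ t=0..1: t=0:+1/9754214400 t=1:−1/24385536000 = 1/16257024000; ⇒ 3j(7 8 7; 5 -7 2)² = 486/52003, sgn -1
B: Δ = 8!·6!·8!/23! = 1/22086194130; Racah Σ t=7..8: t=7:−1/7315660800 t=8:+1/9754214400 = -1/29262643200; ⇒ 3j(7 8 7; -3 7 -4)² = 75/52003, sgn +1
I_A²/I_B² = (486/52003)/(75/52003) = 162/25

162/25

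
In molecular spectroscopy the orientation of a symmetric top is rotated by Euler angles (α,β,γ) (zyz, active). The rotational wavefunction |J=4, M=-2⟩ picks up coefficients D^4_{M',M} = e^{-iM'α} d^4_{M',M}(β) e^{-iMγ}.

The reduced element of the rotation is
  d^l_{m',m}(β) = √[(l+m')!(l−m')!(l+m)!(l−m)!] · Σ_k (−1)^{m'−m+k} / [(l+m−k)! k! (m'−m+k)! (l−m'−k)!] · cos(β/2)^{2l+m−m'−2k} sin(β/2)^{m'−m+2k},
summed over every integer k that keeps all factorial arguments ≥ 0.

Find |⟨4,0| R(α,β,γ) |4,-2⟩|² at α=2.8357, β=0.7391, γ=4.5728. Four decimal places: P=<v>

P=0.2565

Split into d^4_{0,-2}(β=0.7391) × two z-phases.
With c≡cos(β/2)=0.932490 and s≡sin(β/2)=0.361196, N=[24·24·2·720]^{1/2}=910.735966
Admissible k: 0..2 (factorial args all ≥0)
  k=0: (−1)^2·910.7360/(96)·0.9325^6·0.3612^2 = +0.813714
  k=1: (−1)^3·910.7360/(36)·0.9325^4·0.3612^4 = -0.325565
  k=2: (−1)^4·910.7360/(96)·0.9325^2·0.3612^6 = +0.018317
d^4_{0,-2}(0.7391) = +0.813714 -0.325565 +0.018317 = +0.506467
|D^4_{0,-2}|² = |d^4_{0,-2}(β)|² = (+0.506467)² = 0.256508 (the z-rotation phases have unit modulus)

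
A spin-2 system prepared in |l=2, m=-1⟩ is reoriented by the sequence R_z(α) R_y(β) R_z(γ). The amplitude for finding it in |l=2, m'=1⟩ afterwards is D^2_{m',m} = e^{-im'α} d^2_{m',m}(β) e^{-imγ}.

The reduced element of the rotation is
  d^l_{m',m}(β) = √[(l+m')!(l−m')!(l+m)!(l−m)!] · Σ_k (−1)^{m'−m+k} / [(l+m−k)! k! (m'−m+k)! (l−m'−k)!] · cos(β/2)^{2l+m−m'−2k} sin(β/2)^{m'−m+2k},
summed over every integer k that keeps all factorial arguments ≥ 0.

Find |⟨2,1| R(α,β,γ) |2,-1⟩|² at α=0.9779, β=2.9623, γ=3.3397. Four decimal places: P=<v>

First d^2_{1,-1}(β=2.9623), then the phase factors e^{-i(1)α} and e^{-i(-1)γ}:
Half-angle: c=0.089526, s=0.995984. N=√(6·1·1·6)=6.000000
k∈{0,1} keeps every argument non-negative
  k=0: (−1)^2·6.0000/(2)·0.0895^2·0.9960^2 = +0.023852
  k=1: (−1)^3·6.0000/(6)·0.0895^0·0.9960^4 = -0.984034
d^2_{1,-1}(2.9623) = +0.023852 -0.984034 = -0.960182
|D^2_{1,-1}|² = |d^2_{1,-1}(β)|² = (-0.960182)² = 0.921950 (the z-rotation phases have unit modulus)

P=0.9219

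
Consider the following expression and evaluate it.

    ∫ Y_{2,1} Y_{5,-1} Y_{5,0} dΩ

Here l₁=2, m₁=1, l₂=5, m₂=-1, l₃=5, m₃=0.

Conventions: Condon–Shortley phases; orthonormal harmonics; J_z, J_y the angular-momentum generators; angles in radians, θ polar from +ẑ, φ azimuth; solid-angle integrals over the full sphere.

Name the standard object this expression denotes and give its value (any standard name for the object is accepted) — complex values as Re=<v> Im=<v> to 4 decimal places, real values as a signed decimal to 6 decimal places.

This is a Gaunt coefficient — the integral of a triple product of spherical harmonics over the sphere.
Checks pass: Σm=0; 12 even; l₃=5∈[3,7].
(2·2+1)(2·5+1)(2·5+1) = 605
Δ: 2! 2! 8! / 13! → 1/38610
sum: t=0:+1/2880 t=1:−1/576 t=2:+1/2880 = -1/960
3j²(2 5 5; 0 0 0) = Δ·Π!·Σ² = 10/429  (sign +1)
sum: t=0:+1/1152 t=1:−1/1440 = 1/5760
3j²(2 5 5; 1 -1 0) = Δ·Π!·Σ² = 1/858  (sign -1)
combine: 4πI² = 605·10/429·1/858 = 25/1521
take √, sign -1: I = -0.03616600

Gaunt coefficient, -0.036166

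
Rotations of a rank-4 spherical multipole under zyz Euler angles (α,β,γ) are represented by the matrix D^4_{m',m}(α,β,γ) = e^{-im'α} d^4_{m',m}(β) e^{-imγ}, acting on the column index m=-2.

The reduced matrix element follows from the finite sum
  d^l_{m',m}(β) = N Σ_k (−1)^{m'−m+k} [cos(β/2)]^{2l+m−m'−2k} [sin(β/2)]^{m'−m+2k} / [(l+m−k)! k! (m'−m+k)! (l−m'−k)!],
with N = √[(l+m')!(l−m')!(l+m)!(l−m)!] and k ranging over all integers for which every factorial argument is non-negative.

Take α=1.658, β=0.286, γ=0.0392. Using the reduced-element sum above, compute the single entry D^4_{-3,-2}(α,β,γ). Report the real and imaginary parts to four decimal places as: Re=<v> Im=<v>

Split into d^4_{-3,-2}(β=0.2860) × two z-phases.
With c≡cos(β/2)=0.989793 and s≡sin(β/2)=0.142513, N=[1·5040·2·720]^{1/2}=2693.993318
k: max(0,(-2)−(-3))=1 … min(4+(-2),4−(-3))=2
  k=1: (−1)^0·2693.9933/(720)·0.9898^7·0.1425^1 = +0.496283
  k=2: (−1)^1·2693.9933/(240)·0.9898^5·0.1425^3 = -0.030865
d^4_{-3,-2}(0.2860) = +0.496283 -0.030865 = +0.465417
Attach z-rotation phases: D = e^{-i(-3)(1.6580)}·(+0.465417)·e^{-i(-2)(0.0392)} = +0.155216-0.438773i

Re=0.1552 Im=-0.4388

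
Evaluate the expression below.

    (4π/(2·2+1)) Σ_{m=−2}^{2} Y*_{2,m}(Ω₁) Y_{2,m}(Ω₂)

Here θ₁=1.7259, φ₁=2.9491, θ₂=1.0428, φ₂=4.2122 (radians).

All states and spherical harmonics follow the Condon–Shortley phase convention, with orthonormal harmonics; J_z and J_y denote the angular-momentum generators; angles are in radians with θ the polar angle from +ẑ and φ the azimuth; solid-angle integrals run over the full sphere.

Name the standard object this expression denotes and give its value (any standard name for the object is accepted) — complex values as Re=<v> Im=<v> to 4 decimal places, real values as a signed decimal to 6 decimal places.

Legendre polynomial (addition theorem), -0.451048

This sum is the spherical-harmonic addition theorem: it equals the Legendre polynomial P_l(cos γ) of the angle γ between the two directions.
Term-by-term m-sum for l=2 (normalisation 4π/5 = 2.513274):
  m=-2: (+0.349457-0.141602i) × (-0.155640-0.242597i) = -0.088742-0.062738i  (running Σ = -0.088742-0.062738i)
  m=-1: (+0.115735-0.022557i) × (-0.161243+0.295021i) = -0.012007+0.037781i  (running Σ = -0.100748-0.024957i)
  m=0: (-0.292811-0.000000i) × (-0.075235+0.000000i) = +0.022030+0.000000i  (running Σ = -0.078718-0.024957i)
  m=1: (-0.115735-0.022557i) × (+0.161243+0.295021i) = -0.012007-0.037781i  (running Σ = -0.090725-0.062738i)
  m=2: (+0.349457+0.141602i) × (-0.155640+0.242597i) = -0.088742+0.062738i  (running Σ = -0.179466+0.000000i)
Total Σ_m = -0.179466+0.000000i. Multiply by 2.513274: -0.451048+0.000000i. P_2(cos γ) = -0.451048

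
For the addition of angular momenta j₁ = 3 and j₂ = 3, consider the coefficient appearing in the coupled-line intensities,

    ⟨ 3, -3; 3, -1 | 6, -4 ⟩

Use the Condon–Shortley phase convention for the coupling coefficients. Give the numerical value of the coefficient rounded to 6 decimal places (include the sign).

√[13·0!6!6!/13! · 0!6!2!4!2!10!] = √(2985984000/11)
  +(−1)^0/∏(0,0,6,2,0,4)! = 1/34560  (running 1/34560)
⟨..|..⟩ = √(2985984000/11)·(1/34560) = +0.476731

+0.476731  (= +√(5/22))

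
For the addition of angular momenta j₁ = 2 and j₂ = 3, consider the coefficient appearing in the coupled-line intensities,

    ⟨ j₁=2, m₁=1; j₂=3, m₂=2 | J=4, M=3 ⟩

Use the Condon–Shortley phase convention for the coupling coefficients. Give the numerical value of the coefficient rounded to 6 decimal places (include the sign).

-0.223607  (= −√(1/20))

triangle: 1!×3!×5!/10! = 720/3628800
(j±m)!: 3!×1!×5!×1!×7!×1! = 3628800
prefactor² = (2J+1)×Δ×N² = 6480
  k=0: +1/(0!×1!×1!×5!×2!×0!) = 1/240
  k=1: −1/(1!×0!×0!×4!×3!×1!) = -1/144
Σ = -1/360  ⇒  CG² = 6480×(-1/360)² = 1/20
CG = −√(1/20) = -0.223607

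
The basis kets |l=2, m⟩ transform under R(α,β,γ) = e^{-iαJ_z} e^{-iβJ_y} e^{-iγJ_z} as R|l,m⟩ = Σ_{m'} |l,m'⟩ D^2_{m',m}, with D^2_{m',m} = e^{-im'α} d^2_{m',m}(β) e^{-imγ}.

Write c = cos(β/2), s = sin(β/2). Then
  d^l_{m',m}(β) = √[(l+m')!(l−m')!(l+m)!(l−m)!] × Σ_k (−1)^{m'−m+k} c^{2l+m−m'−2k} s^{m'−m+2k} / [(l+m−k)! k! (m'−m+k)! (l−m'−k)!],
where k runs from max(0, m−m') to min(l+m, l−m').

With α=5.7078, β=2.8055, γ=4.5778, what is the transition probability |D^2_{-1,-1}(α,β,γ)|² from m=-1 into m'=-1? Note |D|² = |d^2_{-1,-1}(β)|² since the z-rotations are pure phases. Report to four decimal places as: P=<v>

P=0.0065

D^2_{-1,-1}(5.7078,2.8055,4.5778) = e^{-i·-1·5.7078}·d^2_{-1,-1}(2.8055)·e^{-i·-1·4.5778}. Compute d first:
Half-angle: c=0.167257, s=0.985913. N=√(1·6·1·6)=6.000000
k: max(0,(-1)−(-1))=0 … min(2+(-1),2−(-1))=1
  k=0: (−1)^0·6.0000/(6)·0.1673^4·0.9859^0 = +0.000783
  k=1: (−1)^1·6.0000/(2)·0.1673^2·0.9859^2 = -0.081576
d^2_{-1,-1}(2.8055) = +0.000783 -0.081576 = -0.080794
|D^2_{-1,-1}|² = |d^2_{-1,-1}(β)|² = (-0.080794)² = 0.006528 (the z-rotation phases have unit modulus)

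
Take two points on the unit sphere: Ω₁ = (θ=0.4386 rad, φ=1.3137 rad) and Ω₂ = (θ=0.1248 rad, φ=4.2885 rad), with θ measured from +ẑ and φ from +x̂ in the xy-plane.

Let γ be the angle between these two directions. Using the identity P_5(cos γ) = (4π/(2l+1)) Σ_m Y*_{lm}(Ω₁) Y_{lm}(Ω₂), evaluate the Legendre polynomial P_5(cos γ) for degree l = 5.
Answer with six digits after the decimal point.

Summing Y*_{l m}(θ₁,φ₁)·Y_{l m}(θ₂,φ₂) over m ∈ [−5, 5]; prefactor 4π/(2·5+1) = 1.142397:
  m=-5: Y*=(0.006152, 0.001804)  Y=(-0.000012, -0.000007)  product (-0.000000, -0.000000)
  m=-4: Y*=(0.022310, -0.037015)  Y=(-0.000044, 0.000347)  product (0.000012, 0.000009)
  m=-3: Y*=(-0.117773, -0.121144)  Y=(0.005012, -0.001546)  product (-0.000777, -0.000425)
  m=-2: Y*=(-0.351513, 0.198561)  Y=(-0.033677, -0.038165)  product (0.019416, 0.006728)
  m=-1: Y*=(0.125658, 0.477942)  Y=(-0.124151, 0.275130)  product (-0.147097, -0.024765)
  m=+0: Y*=(-0.005330, -0.000000)  Y=(0.829394, 0.000000)  product (-0.004421, -0.000000)
  m=+1: Y*=(-0.125658, 0.477942)  Y=(0.124151, 0.275130)  product (-0.147097, 0.024765)
  m=+2: Y*=(-0.351513, -0.198561)  Y=(-0.033677, 0.038165)  product (0.019416, -0.006728)
  m=+3: Y*=(0.117773, -0.121144)  Y=(-0.005012, -0.001546)  product (-0.000777, 0.000425)
  m=+4: Y*=(0.022310, 0.037015)  Y=(-0.000044, -0.000347)  product (0.000012, -0.000009)
  m=+5: Y*=(-0.006152, 0.001804)  Y=(0.000012, -0.000007)  product (-0.000000, 0.000000)
Σ over m = (-0.261314, -0.000000); ×(4π/11) → (-0.298524, -0.000000). Real part: -0.298524

-0.298524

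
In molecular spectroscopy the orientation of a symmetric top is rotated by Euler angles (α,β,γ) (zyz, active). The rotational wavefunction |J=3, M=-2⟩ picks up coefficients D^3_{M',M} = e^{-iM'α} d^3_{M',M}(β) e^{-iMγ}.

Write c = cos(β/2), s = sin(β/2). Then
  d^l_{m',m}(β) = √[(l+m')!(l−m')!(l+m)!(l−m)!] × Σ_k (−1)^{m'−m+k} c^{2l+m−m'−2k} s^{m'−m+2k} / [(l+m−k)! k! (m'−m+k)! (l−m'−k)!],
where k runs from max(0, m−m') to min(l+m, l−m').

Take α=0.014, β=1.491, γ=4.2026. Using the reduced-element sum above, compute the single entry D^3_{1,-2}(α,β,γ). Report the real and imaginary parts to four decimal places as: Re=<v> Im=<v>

Re=0.2299 Im=-0.3860

First d^3_{1,-2}(β=1.4910), then the phase factors e^{-i(1)α} and e^{-i(-2)γ}:
c=cos(1.491000/2)=0.734749, s=sin(1.491000/2)=0.678339; N=√[24·2·1·120]=75.894664
Admissible k: 0..1 (factorial args all ≥0)
  k=0: (−1)^3·75.8947/(12)·0.7347^3·0.6783^3 = -0.783047
  k=1: (−1)^4·75.8947/(24)·0.7347^1·0.6783^5 = +0.333713
d^3_{1,-2}(1.4910) = -0.783047 +0.333713 = -0.449333
D = (+0.999902-0.014000i)·(-0.449333)·(-0.523726+0.851887i) = +0.229945-0.386038i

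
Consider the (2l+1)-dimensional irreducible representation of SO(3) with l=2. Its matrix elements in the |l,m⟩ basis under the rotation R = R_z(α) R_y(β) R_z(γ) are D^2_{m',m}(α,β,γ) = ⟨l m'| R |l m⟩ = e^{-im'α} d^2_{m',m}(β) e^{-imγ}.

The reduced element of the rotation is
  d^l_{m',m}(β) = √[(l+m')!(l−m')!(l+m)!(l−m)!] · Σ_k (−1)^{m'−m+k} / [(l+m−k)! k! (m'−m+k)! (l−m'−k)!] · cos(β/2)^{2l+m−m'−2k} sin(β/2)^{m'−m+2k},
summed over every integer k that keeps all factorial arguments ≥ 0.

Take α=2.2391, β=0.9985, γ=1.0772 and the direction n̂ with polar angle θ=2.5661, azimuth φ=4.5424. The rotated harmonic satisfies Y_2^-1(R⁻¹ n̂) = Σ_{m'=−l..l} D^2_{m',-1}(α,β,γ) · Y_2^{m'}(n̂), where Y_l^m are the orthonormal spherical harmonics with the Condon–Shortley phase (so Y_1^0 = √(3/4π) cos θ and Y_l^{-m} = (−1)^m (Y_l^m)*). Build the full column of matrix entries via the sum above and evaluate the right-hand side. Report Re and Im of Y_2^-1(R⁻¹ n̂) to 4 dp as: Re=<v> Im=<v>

Need the full column D^2_{m',-1} for m'=−2..2 at α=2.2391, β=0.9985, γ=1.0772.
cos(β/2)=0.877942, sin(β/2)=0.478767
d^2_{-2,-1}: single k=1 term ⇒ +0.647965;  D = +0.483803-0.431038i
d^2_{-1,-1}: k∈[0..1] ⇒ +0.594105 -0.530031 = +0.064073;  D = -0.063098-0.011137i
d^2_{0,-1}: k∈[0..1] ⇒ -0.793592 +0.236001 = -0.557591;  D = -0.264184-0.491034i
d^2_{1,-1}: k∈[0..1] ⇒ +0.530031 -0.052541 = +0.477490;  D = +0.189849-0.438126i
d^2_{2,-1}: single k=0 term ⇒ -0.192694;  D = +0.186247-0.049428i
Y_2^{m'}(θ=2.5661,φ=4.5424) and Σ D·Y over m':
  (+0.4838-0.4310i)·(-0.1079-0.0382i)  (-0.0631-0.0111i)·(+0.0597-0.3476i)  (-0.2642-0.4910i)·(+0.3505+0.0000i)  (+0.1898-0.4381i)·(-0.0597-0.3476i)  (+0.1862-0.0494i)·(-0.1079+0.0382i)
Y_2^-1(R⁻¹ n̂) = -0.350718-0.150229i

Re=-0.3507 Im=-0.1502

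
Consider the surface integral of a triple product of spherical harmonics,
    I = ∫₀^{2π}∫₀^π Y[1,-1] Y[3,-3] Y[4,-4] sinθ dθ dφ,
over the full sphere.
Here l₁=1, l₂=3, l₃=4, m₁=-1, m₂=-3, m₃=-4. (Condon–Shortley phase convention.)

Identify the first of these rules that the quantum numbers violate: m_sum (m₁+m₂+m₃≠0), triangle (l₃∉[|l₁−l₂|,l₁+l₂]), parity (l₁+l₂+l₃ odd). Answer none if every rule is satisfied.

m_sum

azimuthal sum: -1 − 3 − 4 = -8  ✗
2 ≤ 4 ≤ 4 (triangle on l)
L = 1 + 3 + 4 = 8 (even)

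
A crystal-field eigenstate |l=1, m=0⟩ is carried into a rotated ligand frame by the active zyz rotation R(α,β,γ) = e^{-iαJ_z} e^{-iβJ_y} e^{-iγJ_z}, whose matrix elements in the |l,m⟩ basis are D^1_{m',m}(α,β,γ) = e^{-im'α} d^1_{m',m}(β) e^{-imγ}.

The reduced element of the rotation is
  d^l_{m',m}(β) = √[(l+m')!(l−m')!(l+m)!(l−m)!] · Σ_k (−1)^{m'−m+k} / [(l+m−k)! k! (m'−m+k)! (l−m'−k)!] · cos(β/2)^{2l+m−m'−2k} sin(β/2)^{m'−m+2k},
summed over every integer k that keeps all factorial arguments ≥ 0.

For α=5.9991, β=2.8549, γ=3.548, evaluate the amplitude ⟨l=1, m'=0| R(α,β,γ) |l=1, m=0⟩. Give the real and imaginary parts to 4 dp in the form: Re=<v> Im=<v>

Re=-0.9592 Im=0.0000

Split into d^1_{0,0}(β=2.8549) × two z-phases.
c=cos(2.854900/2)=0.142856, s=sin(2.854900/2)=0.989743; N=√[1·1·1·1]=1.000000
k: max(0,(0)−(0))=0 … min(1+(0),1−(0))=1
  k=0: (−1)^0·1.0000/(1)·0.1429^2·0.9897^0 = +0.020408
  k=1: (−1)^1·1.0000/(1)·0.1429^0·0.9897^2 = -0.979592
d^1_{0,0}(2.8549) = +0.020408 -0.979592 = -0.959184
Phases: e^{-i·(0)·5.9991}=+1.000000+0.000000i, e^{-i·(0)·3.5480}=+1.000000+0.000000i ⇒ D=-0.959184+0.000000i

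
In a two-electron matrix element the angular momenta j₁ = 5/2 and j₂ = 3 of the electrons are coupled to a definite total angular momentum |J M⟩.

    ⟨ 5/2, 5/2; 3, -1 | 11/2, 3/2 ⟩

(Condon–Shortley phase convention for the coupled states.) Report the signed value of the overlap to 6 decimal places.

√[12·0!5!6!/12! · 5!0!2!4!7!4!] = √(16588800/11)
  +(−1)^0/∏(0,0,0,2,5,4)! = 1/5760  (running 1/5760)
⟨..|..⟩ = √(16588800/11)·(1/5760) = +0.213201

+0.213201  (= +√(1/22))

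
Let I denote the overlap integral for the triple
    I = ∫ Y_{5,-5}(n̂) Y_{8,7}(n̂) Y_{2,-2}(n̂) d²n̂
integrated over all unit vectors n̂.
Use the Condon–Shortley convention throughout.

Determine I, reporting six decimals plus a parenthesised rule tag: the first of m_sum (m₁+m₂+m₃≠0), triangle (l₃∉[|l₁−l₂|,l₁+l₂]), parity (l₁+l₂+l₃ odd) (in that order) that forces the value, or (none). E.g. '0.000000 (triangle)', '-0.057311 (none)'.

triangle: need 3≤l₃≤13, have 2; I=0

0.000000 (triangle)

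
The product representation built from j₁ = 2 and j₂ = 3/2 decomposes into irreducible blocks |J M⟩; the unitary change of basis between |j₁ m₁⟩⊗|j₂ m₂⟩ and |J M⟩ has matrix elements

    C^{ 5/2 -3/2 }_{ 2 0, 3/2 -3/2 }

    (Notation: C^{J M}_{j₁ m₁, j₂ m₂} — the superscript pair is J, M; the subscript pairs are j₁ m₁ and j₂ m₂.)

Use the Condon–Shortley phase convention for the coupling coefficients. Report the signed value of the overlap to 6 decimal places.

j₁+j₂−J=1  J+j₁−j₂=3  J−j₁+j₂=2  j₁+j₂+J+1=7
(j₁±m₁, j₂±m₂, J±M) = (2,2,0,3,1,4)
P² = 288/35
sum k=0..0:
  [0] +1/4 = 1/4
S = 1/4
C² = P²·S² = 18/35 ; C = +0.717137

+0.717137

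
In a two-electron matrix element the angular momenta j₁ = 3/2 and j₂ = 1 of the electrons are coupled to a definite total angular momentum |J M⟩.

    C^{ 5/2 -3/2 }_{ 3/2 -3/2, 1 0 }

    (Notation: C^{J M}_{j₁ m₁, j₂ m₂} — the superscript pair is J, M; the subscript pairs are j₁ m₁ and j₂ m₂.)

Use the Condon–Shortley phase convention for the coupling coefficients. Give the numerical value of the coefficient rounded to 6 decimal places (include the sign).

+√(2/5) ≈ +0.632456

√[6·0!3!2!/6! · 0!3!1!1!1!4!] = √(72/5)
  +(−1)^0/∏(0,0,3,1,0,1)! = 1/6  (running 1/6)
⟨..|..⟩ = √(72/5)·(1/6) = +0.632456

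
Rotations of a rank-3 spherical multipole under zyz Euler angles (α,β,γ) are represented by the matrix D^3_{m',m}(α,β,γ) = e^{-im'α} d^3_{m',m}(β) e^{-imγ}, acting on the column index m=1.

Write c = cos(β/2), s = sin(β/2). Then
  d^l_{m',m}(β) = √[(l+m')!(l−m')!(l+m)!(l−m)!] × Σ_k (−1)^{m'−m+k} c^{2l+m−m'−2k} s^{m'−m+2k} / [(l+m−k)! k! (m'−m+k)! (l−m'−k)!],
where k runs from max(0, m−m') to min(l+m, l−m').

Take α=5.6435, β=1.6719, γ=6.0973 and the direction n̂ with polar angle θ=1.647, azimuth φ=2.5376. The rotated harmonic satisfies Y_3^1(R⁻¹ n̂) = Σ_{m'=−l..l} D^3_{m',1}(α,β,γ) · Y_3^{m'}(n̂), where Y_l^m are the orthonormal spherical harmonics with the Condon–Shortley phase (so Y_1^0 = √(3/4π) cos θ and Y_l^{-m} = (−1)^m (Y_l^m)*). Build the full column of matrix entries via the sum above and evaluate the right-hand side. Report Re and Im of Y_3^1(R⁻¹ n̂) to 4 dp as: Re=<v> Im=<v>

Re=-0.2231 Im=0.0030

Need the full column D^3_{m',1} for m'=−3..3 at α=5.6435, β=1.6719, γ=6.0973.
cos(β/2)=0.670473, sin(β/2)=0.741934
d^3_{-3,1}: single k=4 term ⇒ +0.527557;  D = -0.085286-0.520617i
d^3_{-2,1}: k∈[3..4] ⇒ +0.778520 -0.476658 = +0.301861;  D = +0.138673-0.268123i
d^3_{-1,1}: k∈[2..4] ⇒ +0.667432 -1.089716 +0.166798 = -0.255486;  D = -0.229628+0.112001i
d^3_{0,1}: k∈[1..3] ⇒ +0.348227 -1.279238 +0.522153 = -0.408858;  D = -0.401815-0.075564i
d^3_{1,1}: k∈[0..2] ⇒ +0.090842 -0.889910 +0.817287 = +0.018220;  D = +0.012356+0.013390i
d^3_{2,1}: k∈[0..1] ⇒ -0.317887 +0.778520 = +0.460633;  D = +0.048525+0.458070i
d^3_{3,1}: single k=0 term ⇒ +0.430826;  D = -0.219336+0.370813i
Y_3^{m'}(θ=1.647,φ=2.5376) and Σ D·Y over m':
  (-0.0853-0.5206i)·(+0.0988-0.4016i)  (+0.1387-0.2681i)·(-0.0275-0.0723i)  (-0.2296+0.1120i)·(+0.2575+0.1777i)  (-0.4018-0.0756i)·(+0.0844+0.0000i)  (+0.0124+0.0134i)·(-0.2575+0.1777i)  (+0.0485+0.4581i)·(-0.0275+0.0723i)  (-0.2193+0.3708i)·(-0.0988-0.4016i)
Y_3^1(R⁻¹ n̂) = -0.223099+0.002955i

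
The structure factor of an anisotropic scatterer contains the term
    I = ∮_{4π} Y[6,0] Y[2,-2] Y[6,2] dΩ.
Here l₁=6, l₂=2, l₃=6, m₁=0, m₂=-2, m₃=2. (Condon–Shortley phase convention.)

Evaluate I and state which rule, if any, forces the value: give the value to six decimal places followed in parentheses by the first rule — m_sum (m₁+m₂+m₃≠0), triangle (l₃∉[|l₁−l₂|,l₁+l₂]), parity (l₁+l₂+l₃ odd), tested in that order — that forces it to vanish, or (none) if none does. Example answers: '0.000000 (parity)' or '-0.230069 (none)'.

Rules hold: Σm=0, L=14 even, 4≤6≤8.
N = 13·5·13 = 845
Δ = 2!·10!·2!/15! = 1/90090
Racah Σ t=0..2: t=0:+1/69120 t=1:−1/14400 t=2:+1/69120 = -7/172800
⇒ 3j(6 2 6; 0 0 0)² = 14/715, sgn -1
Racah Σ t=0..0: t=0:+1/69120 = 1/69120
⇒ 3j(6 2 6; 0 -2 2)² = 4/143, sgn +1
4πI² = N·(3j₀)²·(3jₘ)² = 56/121
I = -1·√(0.46281/4π) = -0.19190947
No selection rule forces the value: the integral is nonzero (none).

-0.191909 (none)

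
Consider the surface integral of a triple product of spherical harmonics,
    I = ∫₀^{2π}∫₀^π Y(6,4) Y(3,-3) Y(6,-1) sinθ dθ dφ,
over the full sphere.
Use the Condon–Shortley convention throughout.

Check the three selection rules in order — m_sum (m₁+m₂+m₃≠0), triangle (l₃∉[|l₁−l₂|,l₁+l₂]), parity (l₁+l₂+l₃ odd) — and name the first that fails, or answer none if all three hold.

parity

Σmᵢ = 0  ✓
l₃∈[|l₁−l₂|,l₁+l₂]=[3,9], have l₃=6  ✓
Σlᵢ = 15 ⇒ odd  ✗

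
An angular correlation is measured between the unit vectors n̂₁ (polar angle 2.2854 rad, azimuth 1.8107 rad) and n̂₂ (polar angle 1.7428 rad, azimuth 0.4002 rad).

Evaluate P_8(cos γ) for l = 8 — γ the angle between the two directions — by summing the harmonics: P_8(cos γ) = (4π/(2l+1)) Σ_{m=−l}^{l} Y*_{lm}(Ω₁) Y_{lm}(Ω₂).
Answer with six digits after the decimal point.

-0.111404

Summing Y*_{l m}(θ₁,φ₁)·Y_{l m}(θ₂,φ₂) over m ∈ [−8, 8]; prefactor 4π/(2·8+1) = 0.739198:
  m=-8: Y*=-0.01865 + 0.05134j  Y=-0.45681 + 0.02744j  product 0.00711 - 0.02396j
  m=-7: Y*=-0.18844 - 0.02053j  Y=0.29978 + 0.10611j  product -0.05431 - 0.02615j
  m=-6: Y*=-0.04984 - 0.37717j  Y=0.14248 + 0.13020j  product 0.04201 - 0.06023j
  m=-5: Y*=0.42023 - 0.16361j  Y=-0.13798 - 0.30070j  product -0.10718 - 0.10379j
  m=-4: Y*=0.11513 + 0.16431j  Y=-0.00281 - 0.09371j  product 0.01507 - 0.01125j
  m=-3: Y*=0.15823 - 0.18052j  Y=-0.11752 + 0.30282j  product 0.03607 + 0.06913j
  m=-2: Y*=0.30614 + 0.15930j  Y=-0.03323 + 0.03424j  product -0.01563 + 0.00519j
  m=-1: Y*=0.02137 - 0.08737j  Y=0.29413 - 0.12443j  product -0.00459 - 0.02836j
  m=+0: Y*=0.35867 + 0.00000j  Y=0.03397 + 0.00000j  product 0.01218 + 0.00000j
  m=+1: Y*=-0.02137 - 0.08737j  Y=-0.29413 - 0.12443j  product -0.00459 + 0.02836j
  m=+2: Y*=0.30614 - 0.15930j  Y=-0.03323 - 0.03424j  product -0.01563 - 0.00519j
  m=+3: Y*=-0.15823 - 0.18052j  Y=0.11752 + 0.30282j  product 0.03607 - 0.06913j
  m=+4: Y*=0.11513 - 0.16431j  Y=-0.00281 + 0.09371j  product 0.01507 + 0.01125j
  m=+5: Y*=-0.42023 - 0.16361j  Y=0.13798 - 0.30070j  product -0.10718 + 0.10379j
  m=+6: Y*=-0.04984 + 0.37717j  Y=0.14248 - 0.13020j  product 0.04201 + 0.06023j
  m=+7: Y*=0.18844 - 0.02053j  Y=-0.29978 + 0.10611j  product -0.05431 + 0.02615j
  m=+8: Y*=-0.01865 - 0.05134j  Y=-0.45681 - 0.02744j  product 0.00711 + 0.02396j
Total Σ_m = -0.15071 + 0.00000j. Multiply by 0.739198: -0.11140 + 0.00000j. P_8(cos γ) = -0.111404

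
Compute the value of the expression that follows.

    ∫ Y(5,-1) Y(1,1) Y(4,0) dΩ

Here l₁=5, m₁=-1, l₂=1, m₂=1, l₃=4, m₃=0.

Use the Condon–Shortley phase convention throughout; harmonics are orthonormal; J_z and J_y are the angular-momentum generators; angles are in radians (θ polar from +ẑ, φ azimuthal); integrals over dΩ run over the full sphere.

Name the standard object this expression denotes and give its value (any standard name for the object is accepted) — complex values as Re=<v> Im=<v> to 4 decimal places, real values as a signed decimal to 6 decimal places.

This is a Gaunt coefficient — the integral of a triple product of spherical harmonics over the sphere.
m-sum 0 ✓  L=10 even ✓  4≤4≤6 ✓
Π(2lᵢ+1) = 11×3×9 = 297
triangle coeff Δ(5,1,4) = 1/495
Σ_t [1,1]: t=1:−1/576 = -1/576
(3j)²=5/99 [(5 1 4; 0 0 0)], sign=-1
Σ_t [2,2]: t=2:+1/1152 = 1/1152
(3j)²=1/33 [(5 1 4; -1 1 0)], sign=+1
⇒ 4πI² = 5/11
I = (-1)√(5/11/(4π)) = -0.19018827

Gaunt coefficient, -0.190188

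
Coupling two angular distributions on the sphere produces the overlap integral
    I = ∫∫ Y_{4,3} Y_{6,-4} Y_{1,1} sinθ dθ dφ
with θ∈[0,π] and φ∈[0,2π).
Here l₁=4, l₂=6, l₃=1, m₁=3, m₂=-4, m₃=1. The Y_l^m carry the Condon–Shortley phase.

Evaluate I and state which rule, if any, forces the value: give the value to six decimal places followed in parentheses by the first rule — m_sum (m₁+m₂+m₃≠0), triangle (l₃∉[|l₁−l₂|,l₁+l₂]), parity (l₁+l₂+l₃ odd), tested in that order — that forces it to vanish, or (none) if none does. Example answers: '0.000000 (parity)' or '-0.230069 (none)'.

0.000000 (triangle)

|4−6|≤1≤4+6 violated ⇒ I = 0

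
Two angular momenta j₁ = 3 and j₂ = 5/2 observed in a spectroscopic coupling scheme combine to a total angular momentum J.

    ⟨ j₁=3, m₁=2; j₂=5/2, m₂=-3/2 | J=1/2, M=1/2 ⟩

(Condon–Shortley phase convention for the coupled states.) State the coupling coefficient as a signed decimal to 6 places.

j₁+j₂−J=5  J+j₁−j₂=1  J−j₁+j₂=0  j₁+j₂+J+1=7
(j₁±m₁, j₂±m₂, J±M) = (5,1,1,4,1,0)
P² = 960/7
sum k=1..1:
  [1] −1/24 = -1/24
S = -1/24
C² = P²·S² = 5/21 ; C = -0.487950

−√(5/21) = -0.487950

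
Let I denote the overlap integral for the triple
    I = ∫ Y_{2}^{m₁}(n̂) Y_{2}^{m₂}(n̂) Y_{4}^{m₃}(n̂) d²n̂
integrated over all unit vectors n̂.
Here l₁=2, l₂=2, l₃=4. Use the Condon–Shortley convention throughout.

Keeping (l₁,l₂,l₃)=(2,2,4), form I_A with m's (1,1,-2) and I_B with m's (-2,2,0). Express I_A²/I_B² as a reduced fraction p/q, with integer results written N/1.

40/1

Shared (l₁,l₂,l₃)=(2,2,4): N and (l;000)² cancel in I_A²/I_B².
A: Δ = 0!·4!·4!/9! = 1/630; Racah Σ t=0..0: t=0:+1/36 = 1/36; ⇒ 3j(2 2 4; 1 1 -2)² = 4/63, sgn +1
B: Δ = 0!·4!·4!/9! = 1/630; Racah Σ t=0..0: t=0:+1/576 = 1/576; ⇒ 3j(2 2 4; -2 2 0)² = 1/630, sgn +1
I_A²/I_B² = (4/63)/(1/630) = 40/1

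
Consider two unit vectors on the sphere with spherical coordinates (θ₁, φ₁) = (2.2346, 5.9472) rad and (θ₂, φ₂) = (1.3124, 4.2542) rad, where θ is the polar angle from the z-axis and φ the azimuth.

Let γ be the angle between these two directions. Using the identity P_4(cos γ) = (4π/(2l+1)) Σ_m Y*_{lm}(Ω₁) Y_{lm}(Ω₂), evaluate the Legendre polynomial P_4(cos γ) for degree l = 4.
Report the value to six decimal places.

0.157292

Addition theorem: P_4(cos γ) = (4π/9) Σ_m Y*_{lm}(Ω₁) Y_{lm}(Ω₂), m = −4…4:
  term(m=-4) = +0.058142+0.030924i   from Y*(Ω₁)=+0.038309-0.165965i, Y(Ω₂)=-0.100127+0.373438i
  term(m=-3) = -0.039043+0.101681i   from Y*(Ω₁)=-0.201080+0.318713i, Y(Ω₂)=+0.283484-0.056353i
  term(m=-2) = +0.056652+0.014129i   from Y*(Ω₁)=+0.269161-0.214108i, Y(Ω₂)=+0.103335+0.134691i
  term(m=-1) = +0.002851-0.023216i   from Y*(Ω₁)=+0.074300-0.025947i, Y(Ω₂)=+0.131461-0.266549i
  term(m=+0) = -0.044553-0.000000i   from Y*(Ω₁)=-0.353814-0.000000i, Y(Ω₂)=+0.125922+0.000000i
  term(m=+1) = +0.002851+0.023216i   from Y*(Ω₁)=-0.074300-0.025947i, Y(Ω₂)=-0.131461-0.266549i
  term(m=+2) = +0.056652-0.014129i   from Y*(Ω₁)=+0.269161+0.214108i, Y(Ω₂)=+0.103335-0.134691i
  term(m=+3) = -0.039043-0.101681i   from Y*(Ω₁)=+0.201080+0.318713i, Y(Ω₂)=-0.283484-0.056353i
  term(m=+4) = +0.058142-0.030924i   from Y*(Ω₁)=+0.038309+0.165965i, Y(Ω₂)=-0.100127-0.373438i
Accumulated sum +0.112652-0.000000i; after 4π/(2l+1) scaling, +0.157292-0.000000i ⇒ P_4 = 0.157292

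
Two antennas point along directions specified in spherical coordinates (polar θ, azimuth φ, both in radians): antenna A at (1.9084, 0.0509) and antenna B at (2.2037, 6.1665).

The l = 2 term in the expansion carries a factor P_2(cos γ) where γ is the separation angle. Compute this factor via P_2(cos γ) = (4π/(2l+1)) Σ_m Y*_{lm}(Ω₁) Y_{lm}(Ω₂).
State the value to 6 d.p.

0.842534

Summing Y*_{l m}(θ₁,φ₁)·Y_{l m}(θ₂,φ₂) over m ∈ [−2, 2]; prefactor 4π/(2·2+1) = 2.513274:
  [-2]  conj(Y_{2,-2})(Ω₁) = 0.34212 + 0.03495j ; Y_{2,-2}(Ω₂) = 0.24433 + 0.05808j ; Δ = 0.08156 + 0.02841j
  [-1]  conj(Y_{2,-1})(Ω₁) = -0.24113 - 0.01228j ; Y_{2,-1}(Ω₂) = -0.36594 - 0.04289j ; Δ = 0.08771 + 0.01484j
  [+0]  conj(Y_{2,0})(Ω₁) = -0.21159 + 0.00000j ; Y_{2,0}(Ω₂) = 0.01564 + 0.00000j ; Δ = -0.00331 + 0.00000j
  [+1]  conj(Y_{2,1})(Ω₁) = 0.24113 - 0.01228j ; Y_{2,1}(Ω₂) = 0.36594 - 0.04289j ; Δ = 0.08771 - 0.01484j
  [+2]  conj(Y_{2,2})(Ω₁) = 0.34212 - 0.03495j ; Y_{2,2}(Ω₂) = 0.24433 - 0.05808j ; Δ = 0.08156 - 0.02841j
Σ over m = 0.33523 + 0.00000j; ×(4π/5) → 0.84253 + 0.00000j. Real part: 0.842534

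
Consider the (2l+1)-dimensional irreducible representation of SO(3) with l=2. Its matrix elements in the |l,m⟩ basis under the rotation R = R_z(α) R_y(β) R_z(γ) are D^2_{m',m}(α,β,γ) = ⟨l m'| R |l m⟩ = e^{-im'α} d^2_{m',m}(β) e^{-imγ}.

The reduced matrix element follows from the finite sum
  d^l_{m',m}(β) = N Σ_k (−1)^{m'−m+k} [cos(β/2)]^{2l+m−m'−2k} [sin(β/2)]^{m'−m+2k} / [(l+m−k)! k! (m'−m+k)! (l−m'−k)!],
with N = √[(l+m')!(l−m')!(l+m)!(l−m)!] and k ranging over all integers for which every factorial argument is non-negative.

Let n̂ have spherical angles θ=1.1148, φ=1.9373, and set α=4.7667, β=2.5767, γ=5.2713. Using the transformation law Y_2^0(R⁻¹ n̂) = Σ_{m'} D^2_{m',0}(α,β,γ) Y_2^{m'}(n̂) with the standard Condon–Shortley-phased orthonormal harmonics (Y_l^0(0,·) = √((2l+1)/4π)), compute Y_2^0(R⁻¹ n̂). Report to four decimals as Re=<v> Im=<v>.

Need the full column D^2_{m',0} for m'=−2..2 at α=4.7667, β=2.5767, γ=5.2713.
cos(β/2)=0.278706, sin(β/2)=0.960377
d^2_{-2,0}: single k=2 term ⇒ +0.175489;  D = -0.174455-0.019025i
d^2_{-1,0}: k∈[1..2] ⇒ +0.050928 -0.604709 = -0.553781;  D = -0.030062+0.552964i
d^2_{0,0}: k∈[0..2] ⇒ +0.006034 -0.286573 +0.850680 = +0.570140;  D = +0.570140+0.000000i
d^2_{1,0}: k∈[0..1] ⇒ -0.050928 +0.604709 = +0.553781;  D = +0.030062+0.552964i
d^2_{2,0}: single k=0 term ⇒ +0.175489;  D = -0.174455+0.019025i
Y_2^{m'}(θ=1.1148,φ=1.9373) and Σ D·Y over m':
  (-0.1745-0.0190i)·(-0.2314+0.2083i)  (-0.0301+0.5530i)·(-0.1095-0.2852i)  (+0.5701+0.0000i)·(-0.1319+0.0000i)  (+0.0301+0.5530i)·(+0.1095-0.2852i)  (-0.1745+0.0190i)·(-0.2314-0.2083i)
Y_2^0(R⁻¹ n̂) = +0.335393+0.000000i

Re=0.3354 Im=0.0000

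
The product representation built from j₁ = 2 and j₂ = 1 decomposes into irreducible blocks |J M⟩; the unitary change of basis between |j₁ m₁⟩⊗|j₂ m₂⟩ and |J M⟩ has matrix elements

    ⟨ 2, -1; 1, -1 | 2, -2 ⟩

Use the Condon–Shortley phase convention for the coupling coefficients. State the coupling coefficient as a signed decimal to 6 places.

j₁+j₂−J=1  J+j₁−j₂=3  J−j₁+j₂=1  j₁+j₂+J+1=6
(j₁±m₁, j₂±m₂, J±M) = (1,3,0,2,0,4)
P² = 12
sum k=0..0:
  [0] +1/6 = 1/6
S = 1/6
C² = P²·S² = 1/3 ; C = +0.577350

+√(1/3) ≈ +0.577350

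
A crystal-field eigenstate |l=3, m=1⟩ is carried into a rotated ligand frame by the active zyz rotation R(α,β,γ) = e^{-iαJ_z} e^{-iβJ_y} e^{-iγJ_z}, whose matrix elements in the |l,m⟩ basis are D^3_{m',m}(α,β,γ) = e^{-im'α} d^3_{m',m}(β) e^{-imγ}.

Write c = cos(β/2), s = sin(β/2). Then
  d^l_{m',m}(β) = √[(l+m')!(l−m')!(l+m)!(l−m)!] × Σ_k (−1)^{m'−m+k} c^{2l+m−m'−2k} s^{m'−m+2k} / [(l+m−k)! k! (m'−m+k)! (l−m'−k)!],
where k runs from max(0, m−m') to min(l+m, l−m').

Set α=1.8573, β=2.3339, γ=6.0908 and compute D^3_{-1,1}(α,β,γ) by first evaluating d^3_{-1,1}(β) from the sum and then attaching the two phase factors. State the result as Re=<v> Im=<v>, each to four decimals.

Re=0.0727 Im=-0.1400

First d^3_{-1,1}(β=2.3339), then the phase factors e^{-i(-1)α} and e^{-i(1)γ}:
c=cos(2.333900/2)=0.392958, s=sin(2.333900/2)=0.919556; N=√[2·24·24·2]=48.000000
Admissible k: 2..4 (factorial args all ≥0)
  k=2: (−1)^0·48.0000/(8)·0.3930^4·0.9196^2 = +0.120974
  k=3: (−1)^1·48.0000/(6)·0.3930^2·0.9196^4 = -0.883275
  k=4: (−1)^2·48.0000/(48)·0.3930^0·0.9196^6 = +0.604603
d^3_{-1,1}(2.3339) = +0.120974 -0.883275 +0.604603 = -0.157698
Attach z-rotation phases: D = e^{-i(-1)(1.8573)}·(-0.157698)·e^{-i(1)(6.0908)} = +0.072666-0.139958i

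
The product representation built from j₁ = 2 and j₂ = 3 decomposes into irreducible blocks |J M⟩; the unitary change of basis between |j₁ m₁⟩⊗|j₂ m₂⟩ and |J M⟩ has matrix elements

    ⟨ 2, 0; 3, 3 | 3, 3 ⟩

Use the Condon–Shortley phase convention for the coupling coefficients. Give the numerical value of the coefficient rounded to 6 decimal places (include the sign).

√[7·2!2!4!/9! · 2!2!6!0!6!0!] = √(3840)
  +(−1)^2/∏(2,0,0,4,2,0)! = 1/96  (running 1/96)
⟨..|..⟩ = √(3840)·(1/96) = +0.645497

+0.645497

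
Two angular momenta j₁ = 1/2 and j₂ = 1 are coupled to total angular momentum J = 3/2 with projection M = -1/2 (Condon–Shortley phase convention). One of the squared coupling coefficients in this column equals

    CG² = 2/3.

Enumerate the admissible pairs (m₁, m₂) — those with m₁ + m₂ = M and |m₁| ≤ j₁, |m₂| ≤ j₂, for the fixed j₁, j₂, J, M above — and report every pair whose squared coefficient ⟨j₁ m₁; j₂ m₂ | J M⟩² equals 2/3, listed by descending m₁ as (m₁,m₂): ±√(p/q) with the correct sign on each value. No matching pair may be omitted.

Admissible pairs with m₁+m₂ = M = -1/2: (-1/2,0), (1/2,-1)
  (m₁,m₂)=(1/2,-1): CG² = 1/3, CG = +√(1/3)
  (m₁,m₂)=(-1/2,0): CG² = 2/3, CG = +√(2/3)   ← matches the target
Pairs with CG² = 2/3: (-1/2,0): +√(2/3)

(-1/2,0): +√(2/3)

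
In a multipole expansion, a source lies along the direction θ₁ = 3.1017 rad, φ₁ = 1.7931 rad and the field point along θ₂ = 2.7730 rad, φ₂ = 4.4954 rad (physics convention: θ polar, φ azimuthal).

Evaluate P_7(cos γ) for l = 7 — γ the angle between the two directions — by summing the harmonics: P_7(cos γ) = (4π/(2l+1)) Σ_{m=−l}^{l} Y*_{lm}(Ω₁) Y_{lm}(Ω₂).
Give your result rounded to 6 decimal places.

Term-by-term m-sum for l=7 (normalisation 4π/15 = 0.837758):
  m=-7: (+0.000000-0.000000i) × (+0.000394-0.000020i) = +0.000000-0.000000i  (running Σ = +0.000000-0.000000i)
  m=-6: (+0.000000+0.000000i) × (+0.001014+0.003681i) = -0.000000+0.000000i  (running Σ = -0.000000+0.000000i)
  m=-5: (-0.000000+0.000000i) × (-0.020317+0.010729i) = +0.000000-0.000000i  (running Σ = +0.000000-0.000000i)
  m=-4: (-0.000012-0.000014i) × (-0.061988-0.073172i) = -0.000000+0.000002i  (running Σ = -0.000000+0.000002i)
  m=-3: (+0.000346-0.000439i) × (+0.168855-0.221673i) = -0.000039-0.000151i  (running Σ = -0.000039-0.000149i)
  m=-2: (+0.010713+0.005104i) × (+0.473807+0.219583i) = +0.003955+0.004770i  (running Σ = +0.003916+0.004621i)
  m=-1: (-0.035561+0.157321i) × (-0.100716+0.456844i) = -0.068290-0.032090i  (running Σ = -0.064374-0.027469i)
  m=0: (-1.068340-0.000000i) × (+0.189104+0.000000i) = -0.202027-0.000000i  (running Σ = -0.266401-0.027469i)
  m=1: (+0.035561+0.157321i) × (+0.100716+0.456844i) = -0.068290+0.032090i  (running Σ = -0.334691+0.004621i)
  m=2: (+0.010713-0.005104i) × (+0.473807-0.219583i) = +0.003955-0.004770i  (running Σ = -0.330736-0.000149i)
  m=3: (-0.000346-0.000439i) × (-0.168855-0.221673i) = -0.000039+0.000151i  (running Σ = -0.330775+0.000002i)
  m=4: (-0.000012+0.000014i) × (-0.061988+0.073172i) = -0.000000-0.000002i  (running Σ = -0.330775-0.000000i)
  m=5: (+0.000000+0.000000i) × (+0.020317+0.010729i) = +0.000000+0.000000i  (running Σ = -0.330775+0.000000i)
  m=6: (+0.000000-0.000000i) × (+0.001014-0.003681i) = -0.000000-0.000000i  (running Σ = -0.330775-0.000000i)
  m=7: (-0.000000-0.000000i) × (-0.000394-0.000020i) = +0.000000+0.000000i  (running Σ = -0.330775-0.000000i)
Total Σ_m = -0.330775-0.000000i. Multiply by 0.837758: -0.277110-0.000000i. P_7(cos γ) = -0.277110

-0.277110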